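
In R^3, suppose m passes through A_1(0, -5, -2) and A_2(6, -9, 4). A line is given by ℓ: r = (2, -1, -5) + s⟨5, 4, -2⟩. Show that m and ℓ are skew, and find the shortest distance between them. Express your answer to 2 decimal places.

0.06

A direction vector for m is A_2 − A_1 = (6, -4, 6).
Common perpendicular direction n = (6, -4, 6) × (5, 4, -2) = (-16, 42, 44).
With w = (2, -1, -5) − (0, -5, -2) = (2, 4, -3), w · n = 4.
Since n ≠ 0 the lines are not parallel, and w · n = 4 ≠ 0 so they do not intersect; hence they are skew.
Distance = |w · n| / |n| = |4| / √3956 ≈ 0.06.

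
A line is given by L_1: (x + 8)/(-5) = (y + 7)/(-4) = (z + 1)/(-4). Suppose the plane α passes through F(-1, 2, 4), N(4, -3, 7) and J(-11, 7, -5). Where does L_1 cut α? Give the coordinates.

(2, 1, 7)

L_1 has direction (-5, -4, -4) through (-8, -7, -1).
FN = (5, -5, 3), FJ = (-10, 5, -9); a normal to α is FN × FJ = (30, 15, -25).
Using F: α has equation 30x + 15y - 25z = -100.
Substitute r = (-8, -7, -1) + t(-5, -4, -4) into the plane: -320 + (-110)t = -100, so t = -2.
Intersection: (-8, -7, -1) + (-2)·(-5, -4, -4) = (2, 1, 7).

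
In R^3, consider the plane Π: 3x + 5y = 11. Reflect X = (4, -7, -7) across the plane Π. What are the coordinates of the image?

(10, 3, -7)

λ = (n·X − d)/|n|² = (-23 − 11)/34 = -1.
Reflection = X − 2λn = (4, -7, -7) − (-2)·(3, 5, 0) = (10, 3, -7).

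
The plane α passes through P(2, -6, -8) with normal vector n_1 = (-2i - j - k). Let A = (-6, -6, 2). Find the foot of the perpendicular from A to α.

(-4, -5, 3)

α: n_1·r = n_1·P gives -2x - y - z = 10.
Foot = A − λn with λ = (n·A − d)/|n|² = (16 − 10)/6 = 1.
Foot = (-6, -6, 2) − 1·(-2, -1, -1) = (-4, -5, 3).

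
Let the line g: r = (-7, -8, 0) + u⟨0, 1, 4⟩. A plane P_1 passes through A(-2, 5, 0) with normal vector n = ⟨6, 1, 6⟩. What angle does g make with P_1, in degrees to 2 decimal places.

P_1: n·r = n·A gives 6x + y + 6z = -7.
sin θ = |n·v| / (|n||v|) = |25| / (√73 · √17) = 0.70967.
θ ≈ 45.21°.

45.21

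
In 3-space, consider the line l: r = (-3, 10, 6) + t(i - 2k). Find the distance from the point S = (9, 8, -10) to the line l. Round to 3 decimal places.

4.099

Taking (-3, 10, 6) on l with direction v = (1, 0, -2): w = S − (-3, 10, 6) = (12, -2, -16), and w × v = (4, 8, 2).
Distance = |w × v| / |v| = √84 / √5 ≈ 4.099.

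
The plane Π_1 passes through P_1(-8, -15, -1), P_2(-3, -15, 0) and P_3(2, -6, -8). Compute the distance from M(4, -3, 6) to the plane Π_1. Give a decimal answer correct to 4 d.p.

11.6223

P_1P_2 = (5, 0, 1), P_1P_3 = (10, 9, -7); a normal to Π_1 is P_1P_2 × P_1P_3 = (-9, 45, 45).
Using P_1: Π_1 has equation -9x + 45y + 45z = -648.
n·M − d = (-9)·(4) + (45)·(-3) + (45)·(6) − (-648) = 747; |n| = √4131.
Distance = |747| / √4131 = 747/√4131 ≈ 11.6223.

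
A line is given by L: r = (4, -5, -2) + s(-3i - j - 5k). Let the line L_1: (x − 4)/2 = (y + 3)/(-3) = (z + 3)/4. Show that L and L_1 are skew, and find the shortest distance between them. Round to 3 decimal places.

0.318

L_1 has direction (2, -3, 4) through (4, -3, -3).
Common perpendicular direction n = (-3, -1, -5) × (2, -3, 4) = (-19, 2, 11).
With w = (4, -3, -3) − (4, -5, -2) = (0, 2, -1), w · n = -7.
Since n ≠ 0 the lines are not parallel, and w · n = -7 ≠ 0 so they do not intersect; hence they are skew.
Distance = |w · n| / |n| = |-7| / √486 ≈ 0.318.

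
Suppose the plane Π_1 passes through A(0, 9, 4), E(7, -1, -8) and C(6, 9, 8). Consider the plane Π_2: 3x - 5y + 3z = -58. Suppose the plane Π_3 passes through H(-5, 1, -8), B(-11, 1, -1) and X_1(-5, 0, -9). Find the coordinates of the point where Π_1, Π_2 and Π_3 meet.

(-5, 8, -1)

AE = (7, -10, -12), AC = (6, 0, 4); a normal to Π_1 is AE × AC = (-40, -100, 60).
Using A: Π_1 has equation -40x - 100y + 60z = -660.
HB = (-6, 0, 7), HX_1 = (0, -1, -1); a normal to Π_3 is HB × HX_1 = (7, -6, 6).
Using H: Π_3 has equation 7x - 6y + 6z = -89.
Solving the 3×3 linear system -40x - 100y + 60z = -660, 3x - 5y + 3z = -58, 7x - 6y + 6z = -89 (e.g. by elimination or Cramer's rule, determinant = 1200) gives (-5, 8, -1).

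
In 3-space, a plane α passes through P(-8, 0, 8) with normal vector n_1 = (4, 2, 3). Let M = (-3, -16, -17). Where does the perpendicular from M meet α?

(9, -10, -8)

α: n_1·r = n_1·P gives 4x + 2y + 3z = -8.
Foot = M − λn with λ = (n·M − d)/|n|² = (-95 − (-8))/29 = -3.
Foot = (-3, -16, -17) − (-3)·(4, 2, 3) = (9, -10, -8).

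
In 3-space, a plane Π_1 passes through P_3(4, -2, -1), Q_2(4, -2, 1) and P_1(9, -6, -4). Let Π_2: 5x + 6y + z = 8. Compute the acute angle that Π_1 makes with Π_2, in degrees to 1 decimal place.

P_3Q_2 = (0, 0, 2), P_3P_1 = (5, -4, -3); a normal to Π_1 is P_3Q_2 × P_3P_1 = (8, 10, 0).
Using P_3: Π_1 has equation 8x + 10y = 12.
cos θ = |n₁·n₂| / (|n₁||n₂|) = |100| / (√164 · √62).
θ = arccos(0.99170) ≈ 7.4°.

7.4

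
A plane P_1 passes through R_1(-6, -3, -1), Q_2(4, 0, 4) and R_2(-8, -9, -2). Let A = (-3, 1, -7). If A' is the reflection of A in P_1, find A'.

(-9, 1, 5)

R_1Q_2 = (10, 3, 5), R_1R_2 = (-2, -6, -1); a normal to P_1 is R_1Q_2 × R_1R_2 = (27, 0, -54).
Using R_1: P_1 has equation 27x - 54z = -108.
λ = (n·A − d)/|n|² = (297 − (-108))/3645 = 1/9.
Reflection = A − 2λn = (-3, 1, -7) − (2/9)·(27, 0, -54) = (-9, 1, 5).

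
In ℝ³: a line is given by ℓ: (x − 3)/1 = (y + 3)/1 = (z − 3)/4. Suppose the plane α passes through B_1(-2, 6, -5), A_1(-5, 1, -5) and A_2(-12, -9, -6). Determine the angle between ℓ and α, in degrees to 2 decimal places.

ℓ has direction (1, 1, 4) through (3, -3, 3).
B_1A_1 = (-3, -5, 0), B_1A_2 = (-10, -15, -1); a normal to α is B_1A_1 × B_1A_2 = (5, -3, -5).
Using B_1: α has equation 5x - 3y - 5z = -3.
sin θ = |n·v| / (|n||v|) = |-18| / (√59 · √18) = 0.55234.
θ ≈ 33.53°.

33.53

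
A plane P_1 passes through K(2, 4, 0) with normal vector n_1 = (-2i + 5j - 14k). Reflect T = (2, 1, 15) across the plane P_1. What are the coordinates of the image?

P_1: n_1·r = n_1·K gives -2x + 5y - 14z = 16.
λ = (n·T − d)/|n|² = (-209 − 16)/225 = -1.
Reflection = T − 2λn = (2, 1, 15) − (-2)·(-2, 5, -14) = (-2, 11, -13).

(-2, 11, -13)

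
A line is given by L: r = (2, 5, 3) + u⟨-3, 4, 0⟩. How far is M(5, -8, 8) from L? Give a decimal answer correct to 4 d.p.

7.3593

Taking (2, 5, 3) on L with direction v = (-3, 4, 0): w = M − (2, 5, 3) = (3, -13, 5), and w × v = (-20, -15, -27).
Distance = |w × v| / |v| = √1354 / √25 ≈ 7.3593.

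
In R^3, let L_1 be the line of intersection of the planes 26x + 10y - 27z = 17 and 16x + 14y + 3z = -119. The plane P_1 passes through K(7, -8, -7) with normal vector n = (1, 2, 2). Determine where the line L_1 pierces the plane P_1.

(1, -9, -3)

Direction of L_1: (26, 10, -27) × (16, 14, 3) = (408, -510, 204).
A point on L_1: solving the two plane equations with x = 5 gives (5, -14, -1).
P_1: n·r = n·K gives x + 2y + 2z = -23.
Substitute r = (5, -14, -1) + t(408, -510, 204) into the plane: -25 + (-204)t = -23, so t = -1/102.
Intersection: (5, -14, -1) + (-1/102)·(408, -510, 204) = (1, -9, -3).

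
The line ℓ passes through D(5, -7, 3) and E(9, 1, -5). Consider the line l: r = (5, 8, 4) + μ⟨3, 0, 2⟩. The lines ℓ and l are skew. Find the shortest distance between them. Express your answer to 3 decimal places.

A direction vector for ℓ is E − D = (4, 8, -8).
Common perpendicular direction n = (4, 8, -8) × (3, 0, 2) = (16, -32, -24).
With w = (5, 8, 4) − (5, -7, 3) = (0, 15, 1), w · n = -504.
Distance = |w · n| / |n| = |-504| / √1856 ≈ 11.699.

11.699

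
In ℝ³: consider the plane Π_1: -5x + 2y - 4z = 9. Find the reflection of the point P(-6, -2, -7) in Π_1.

λ = (n·P − d)/|n|² = (54 − 9)/45 = 1.
Reflection = P − 2λn = (-6, -2, -7) − 2·(-5, 2, -4) = (4, -6, 1).

(4, -6, 1)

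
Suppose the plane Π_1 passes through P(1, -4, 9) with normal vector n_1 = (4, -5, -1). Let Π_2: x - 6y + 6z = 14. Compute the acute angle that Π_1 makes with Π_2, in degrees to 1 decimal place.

59.6

Π_1: n_1·r = n_1·P gives 4x - 5y - z = 15.
cos θ = |n₁·n₂| / (|n₁||n₂|) = |28| / (√42 · √73).
θ = arccos(0.50568) ≈ 59.6°.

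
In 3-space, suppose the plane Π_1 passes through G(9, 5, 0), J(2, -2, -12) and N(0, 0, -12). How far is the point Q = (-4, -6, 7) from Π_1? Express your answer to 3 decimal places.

17.545

GJ = (-7, -7, -12), GN = (-9, -5, -12); a normal to Π_1 is GJ × GN = (24, 24, -28).
Using G: Π_1 has equation 24x + 24y - 28z = 336.
n·Q − d = (24)·(-4) + (24)·(-6) + (-28)·(7) − 336 = -772; |n| = √1936.
Distance = |-772| / √1936 = 772/√1936 ≈ 17.545.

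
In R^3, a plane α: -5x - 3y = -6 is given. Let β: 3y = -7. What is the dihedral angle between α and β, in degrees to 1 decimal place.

59.0

cos θ = |n₁·n₂| / (|n₁||n₂|) = |-9| / (√34 · √9).
θ = arccos(0.51450) ≈ 59.0°.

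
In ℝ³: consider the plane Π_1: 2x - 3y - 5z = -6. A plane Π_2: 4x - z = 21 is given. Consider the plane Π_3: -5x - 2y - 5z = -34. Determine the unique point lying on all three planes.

Solving the 3×3 linear system 2x - 3y - 5z = -6, 4x - z = 21, -5x - 2y - 5z = -34 (e.g. by elimination or Cramer's rule, determinant = -39) gives (5, 7, -1).

(5, 7, -1)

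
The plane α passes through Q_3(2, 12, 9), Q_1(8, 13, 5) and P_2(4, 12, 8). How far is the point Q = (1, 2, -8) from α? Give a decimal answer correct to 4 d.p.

18.3333

Q_3Q_1 = (6, 1, -4), Q_3P_2 = (2, 0, -1); a normal to α is Q_3Q_1 × Q_3P_2 = (-1, -2, -2).
Using Q_3: α has equation -x - 2y - 2z = -44.
n·Q − d = (-1)·(1) + (-2)·(2) + (-2)·(-8) − (-44) = 55; |n| = √9.
Distance = |55| / √9 = 55/√9 ≈ 18.3333.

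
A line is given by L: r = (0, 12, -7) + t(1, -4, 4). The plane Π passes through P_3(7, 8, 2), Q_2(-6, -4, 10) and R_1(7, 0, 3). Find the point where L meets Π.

P_3Q_2 = (-13, -12, 8), P_3R_1 = (0, -8, 1); a normal to Π is P_3Q_2 × P_3R_1 = (52, 13, 104).
Using P_3: Π has equation 52x + 13y + 104z = 676.
Substitute r = (0, 12, -7) + t(1, -4, 4) into the plane: -572 + 416t = 676, so t = 3.
Intersection: (0, 12, -7) + 3·(1, -4, 4) = (3, 0, 5).

(3, 0, 5)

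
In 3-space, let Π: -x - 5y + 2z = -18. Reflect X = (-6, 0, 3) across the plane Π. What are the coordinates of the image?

λ = (n·X − d)/|n|² = (12 − (-18))/30 = 1.
Reflection = X − 2λn = (-6, 0, 3) − 2·(-1, -5, 2) = (-4, 10, -1).

(-4, 10, -1)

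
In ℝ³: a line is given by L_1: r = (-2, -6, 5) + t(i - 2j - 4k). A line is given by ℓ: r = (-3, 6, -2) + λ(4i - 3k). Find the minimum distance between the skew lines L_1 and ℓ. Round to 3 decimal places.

Common perpendicular direction n = (1, -2, -4) × (4, 0, -3) = (6, -13, 8).
With w = (-3, 6, -2) − (-2, -6, 5) = (-1, 12, -7), w · n = -218.
Distance = |w · n| / |n| = |-218| / √269 ≈ 13.292.

13.292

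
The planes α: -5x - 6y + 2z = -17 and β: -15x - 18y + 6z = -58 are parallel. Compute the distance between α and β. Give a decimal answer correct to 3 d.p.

0.289

Rescale β by 1/3: -5x - 6y + 2z = -58/3. Then distance = |-17 − (-58/3)| / √65 ≈ 0.289.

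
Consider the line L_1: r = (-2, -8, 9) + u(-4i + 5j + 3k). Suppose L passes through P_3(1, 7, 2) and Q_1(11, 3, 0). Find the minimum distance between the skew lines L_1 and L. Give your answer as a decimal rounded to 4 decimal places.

A direction vector for L is Q_1 − P_3 = (10, -4, -2).
Common perpendicular direction n = (-4, 5, 3) × (10, -4, -2) = (2, 22, -34).
With w = (1, 7, 2) − (-2, -8, 9) = (3, 15, -7), w · n = 574.
Distance = |w · n| / |n| = |574| / √1644 ≈ 14.1567.

14.1567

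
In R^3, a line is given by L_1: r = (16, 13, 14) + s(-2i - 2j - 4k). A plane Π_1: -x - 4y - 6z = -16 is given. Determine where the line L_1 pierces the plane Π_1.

(8, 5, -2)

Substitute r = (16, 13, 14) + t(-2, -2, -4) into the plane: -152 + 34t = -16, so t = 4.
Intersection: (16, 13, 14) + 4·(-2, -2, -4) = (8, 5, -2).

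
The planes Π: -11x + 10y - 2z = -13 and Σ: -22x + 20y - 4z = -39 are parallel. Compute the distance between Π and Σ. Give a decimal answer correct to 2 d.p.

Rescale Σ by 1/2: -11x + 10y - 2z = -39/2. Then distance = |-13 − (-39/2)| / √225 ≈ 0.43.

0.43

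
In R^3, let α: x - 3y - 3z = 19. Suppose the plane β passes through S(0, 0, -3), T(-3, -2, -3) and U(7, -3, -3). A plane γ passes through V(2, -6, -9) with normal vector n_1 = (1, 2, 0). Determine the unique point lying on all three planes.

ST = (-3, -2, 0), SU = (7, -3, 0); a normal to β is ST × SU = (0, 0, 23).
Using S: β has equation 23z = -69.
γ: n_1·r = n_1·V gives x + 2y = -10.
Solving the 3×3 linear system x - 3y - 3z = 19, 23z = -69, x + 2y = -10 (e.g. by elimination or Cramer's rule, determinant = -115) gives (-2, -4, -3).

(-2, -4, -3)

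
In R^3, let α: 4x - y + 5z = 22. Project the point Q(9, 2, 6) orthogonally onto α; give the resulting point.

(5, 3, 1)

Foot = Q − λn with λ = (n·Q − d)/|n|² = (64 − 22)/42 = 1.
Foot = (9, 2, 6) − 1·(4, -1, 5) = (5, 3, 1).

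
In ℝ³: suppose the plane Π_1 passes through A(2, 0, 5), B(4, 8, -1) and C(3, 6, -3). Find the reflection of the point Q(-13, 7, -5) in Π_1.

AB = (2, 8, -6), AC = (1, 6, -8); a normal to Π_1 is AB × AC = (-28, 10, 4).
Using A: Π_1 has equation -28x + 10y + 4z = -36.
λ = (n·Q − d)/|n|² = (414 − (-36))/900 = 1/2.
Reflection = Q − 2λn = (-13, 7, -5) − 1·(-28, 10, 4) = (15, -3, -9).

(15, -3, -9)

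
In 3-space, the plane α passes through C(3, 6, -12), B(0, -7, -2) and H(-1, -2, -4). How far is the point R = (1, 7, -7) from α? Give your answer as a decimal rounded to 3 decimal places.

CB = (-3, -13, 10), CH = (-4, -8, 8); a normal to α is CB × CH = (-24, -16, -28).
Using C: α has equation -24x - 16y - 28z = 168.
n·R − d = (-24)·(1) + (-16)·(7) + (-28)·(-7) − 168 = -108; |n| = √1616.
Distance = |-108| / √1616 = 108/√1616 ≈ 2.687.

2.687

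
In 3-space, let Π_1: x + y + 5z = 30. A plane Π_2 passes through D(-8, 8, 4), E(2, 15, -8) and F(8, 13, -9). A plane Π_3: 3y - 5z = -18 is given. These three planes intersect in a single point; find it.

DE = (10, 7, -12), DF = (16, 5, -13); a normal to Π_2 is DE × DF = (-31, -62, -62).
Using D: Π_2 has equation -31x - 62y - 62z = -496.
Solving the 3×3 linear system x + y + 5z = 30, -31x - 62y - 62z = -496, 3y - 5z = -18 (e.g. by elimination or Cramer's rule, determinant = -124) gives (-4, 4, 6).

(-4, 4, 6)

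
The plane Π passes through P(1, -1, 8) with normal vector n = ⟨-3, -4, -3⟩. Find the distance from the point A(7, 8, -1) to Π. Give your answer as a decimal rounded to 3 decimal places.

Π: n·r = n·P gives -3x - 4y - 3z = -23.
n·A − d = (-3)·(7) + (-4)·(8) + (-3)·(-1) − (-23) = -27; |n| = √34.
Distance = |-27| / √34 = 27/√34 ≈ 4.630.

4.630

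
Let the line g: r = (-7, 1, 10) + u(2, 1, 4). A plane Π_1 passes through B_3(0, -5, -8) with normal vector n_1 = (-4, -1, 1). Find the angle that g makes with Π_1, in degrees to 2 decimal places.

14.90

Π_1: n_1·r = n_1·B_3 gives -4x - y + z = -3.
sin θ = |n·v| / (|n||v|) = |-5| / (√18 · √21) = 0.25717.
θ ≈ 14.90°.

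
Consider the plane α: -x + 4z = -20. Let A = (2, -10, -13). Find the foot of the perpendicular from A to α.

Foot = A − λn with λ = (n·A − d)/|n|² = (-54 − (-20))/17 = -2.
Foot = (2, -10, -13) − (-2)·(-1, 0, 4) = (0, -10, -5).

(0, -10, -5)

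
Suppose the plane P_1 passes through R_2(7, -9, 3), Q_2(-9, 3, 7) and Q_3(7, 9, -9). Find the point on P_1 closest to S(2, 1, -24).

R_2Q_2 = (-16, 12, 4), R_2Q_3 = (0, 18, -12); a normal to P_1 is R_2Q_2 × R_2Q_3 = (-216, -192, -288).
Using R_2: P_1 has equation -216x - 192y - 288z = -648.
Foot = S − λn with λ = (n·S − d)/|n|² = (6288 − (-648))/166464 = 1/24.
Foot = (2, 1, -24) − (1/24)·(-216, -192, -288) = (11, 9, -12).

(11, 9, -12)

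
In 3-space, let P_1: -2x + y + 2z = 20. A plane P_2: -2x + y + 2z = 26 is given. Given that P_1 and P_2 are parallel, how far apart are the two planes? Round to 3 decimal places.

Same normal n = (-2, 1, 2) with |n| = √9; distance = |20 − 26| / |n| = 6/√9 ≈ 2.000.

2.000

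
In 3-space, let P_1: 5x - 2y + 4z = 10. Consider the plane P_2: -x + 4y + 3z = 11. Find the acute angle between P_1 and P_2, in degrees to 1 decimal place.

88.3

cos θ = |n₁·n₂| / (|n₁||n₂|) = |-1| / (√45 · √26).
θ = arccos(0.02924) ≈ 88.3°.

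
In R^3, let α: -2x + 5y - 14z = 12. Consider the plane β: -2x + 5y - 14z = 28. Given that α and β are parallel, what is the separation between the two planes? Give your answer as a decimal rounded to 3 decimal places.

Same normal n = (-2, 5, -14) with |n| = √225; distance = |12 − 28| / |n| = 16/√225 ≈ 1.067.

1.067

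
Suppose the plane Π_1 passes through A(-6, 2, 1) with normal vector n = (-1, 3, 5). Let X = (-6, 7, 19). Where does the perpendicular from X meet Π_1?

(-3, -2, 4)

Π_1: n·r = n·A gives -x + 3y + 5z = 17.
Foot = X − λn with λ = (n·X − d)/|n|² = (122 − 17)/35 = 3.
Foot = (-6, 7, 19) − 3·(-1, 3, 5) = (-3, -2, 4).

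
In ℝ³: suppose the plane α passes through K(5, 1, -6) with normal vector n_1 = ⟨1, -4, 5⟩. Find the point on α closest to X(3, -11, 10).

α: n_1·r = n_1·K gives x - 4y + 5z = -29.
Foot = X − λn with λ = (n·X − d)/|n|² = (97 − (-29))/42 = 3.
Foot = (3, -11, 10) − 3·(1, -4, 5) = (0, 1, -5).

(0, 1, -5)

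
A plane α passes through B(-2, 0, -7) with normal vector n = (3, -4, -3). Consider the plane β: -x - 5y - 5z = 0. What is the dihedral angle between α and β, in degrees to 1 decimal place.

39.8

α: n·r = n·B gives 3x - 4y - 3z = 15.
cos θ = |n₁·n₂| / (|n₁||n₂|) = |32| / (√34 · √51).
θ = arccos(0.76847) ≈ 39.8°.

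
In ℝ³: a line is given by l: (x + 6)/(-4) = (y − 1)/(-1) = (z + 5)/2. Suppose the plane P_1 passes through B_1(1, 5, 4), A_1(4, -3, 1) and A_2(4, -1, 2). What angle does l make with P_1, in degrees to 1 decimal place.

45.8

l has direction (-4, -1, 2) through (-6, 1, -5).
B_1A_1 = (3, -8, -3), B_1A_2 = (3, -6, -2); a normal to P_1 is B_1A_1 × B_1A_2 = (-2, -3, 6).
Using B_1: P_1 has equation -2x - 3y + 6z = 7.
sin θ = |n·v| / (|n||v|) = |23| / (√49 · √21) = 0.71700.
θ ≈ 45.8°.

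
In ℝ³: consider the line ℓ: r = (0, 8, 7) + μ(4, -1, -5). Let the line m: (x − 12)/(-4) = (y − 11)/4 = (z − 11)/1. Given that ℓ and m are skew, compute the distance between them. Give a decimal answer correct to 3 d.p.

11.745

m has direction (-4, 4, 1) through (12, 11, 11).
Common perpendicular direction n = (4, -1, -5) × (-4, 4, 1) = (19, 16, 12).
With w = (12, 11, 11) − (0, 8, 7) = (12, 3, 4), w · n = 324.
Distance = |w · n| / |n| = |324| / √761 ≈ 11.745.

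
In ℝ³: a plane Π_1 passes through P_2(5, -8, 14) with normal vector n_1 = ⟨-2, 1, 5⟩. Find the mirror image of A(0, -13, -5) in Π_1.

(-12, -7, 25)

Π_1: n_1·r = n_1·P_2 gives -2x + y + 5z = 52.
λ = (n·A − d)/|n|² = (-38 − 52)/30 = -3.
Reflection = A − 2λn = (0, -13, -5) − (-6)·(-2, 1, 5) = (-12, -7, 25).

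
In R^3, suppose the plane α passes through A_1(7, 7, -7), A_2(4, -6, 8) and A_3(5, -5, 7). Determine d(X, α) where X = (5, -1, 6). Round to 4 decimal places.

A_1A_2 = (-3, -13, 15), A_1A_3 = (-2, -12, 14); a normal to α is A_1A_2 × A_1A_3 = (-2, 12, 10).
Using A_1: α has equation -2x + 12y + 10z = 0.
n·X − d = (-2)·(5) + (12)·(-1) + (10)·(6) − 0 = 38; |n| = √248.
Distance = |38| / √248 = 38/√248 ≈ 2.4130.

2.4130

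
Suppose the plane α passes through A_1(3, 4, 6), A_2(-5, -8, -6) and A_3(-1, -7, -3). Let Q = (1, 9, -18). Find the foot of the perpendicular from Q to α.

(-8, 0, -3)

A_1A_2 = (-8, -12, -12), A_1A_3 = (-4, -11, -9); a normal to α is A_1A_2 × A_1A_3 = (-24, -24, 40).
Using A_1: α has equation -24x - 24y + 40z = 72.
Foot = Q − λn with λ = (n·Q − d)/|n|² = (-960 − 72)/2752 = -3/8.
Foot = (1, 9, -18) − (-3/8)·(-24, -24, 40) = (-8, 0, -3).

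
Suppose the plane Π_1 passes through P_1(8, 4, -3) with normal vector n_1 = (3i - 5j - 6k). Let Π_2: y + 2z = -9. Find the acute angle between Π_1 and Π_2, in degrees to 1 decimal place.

Π_1: n_1·r = n_1·P_1 gives 3x - 5y - 6z = 22.
cos θ = |n₁·n₂| / (|n₁||n₂|) = |-17| / (√70 · √5).
θ = arccos(0.90869) ≈ 24.7°.

24.7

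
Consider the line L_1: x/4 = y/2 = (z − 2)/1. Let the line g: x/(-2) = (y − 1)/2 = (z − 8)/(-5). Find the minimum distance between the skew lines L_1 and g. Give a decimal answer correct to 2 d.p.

L_1 has direction (4, 2, 1) through (0, 0, 2).
g has direction (-2, 2, -5) through (0, 1, 8).
Common perpendicular direction n = (4, 2, 1) × (-2, 2, -5) = (-12, 18, 12).
With w = (0, 1, 8) − (0, 0, 2) = (0, 1, 6), w · n = 90.
Distance = |w · n| / |n| = |90| / √612 ≈ 3.64.

3.64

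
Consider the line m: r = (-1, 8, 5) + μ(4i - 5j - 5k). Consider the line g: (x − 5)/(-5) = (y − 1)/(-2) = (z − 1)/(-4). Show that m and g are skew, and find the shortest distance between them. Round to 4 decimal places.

g has direction (-5, -2, -4) through (5, 1, 1).
Common perpendicular direction n = (4, -5, -5) × (-5, -2, -4) = (10, 41, -33).
With w = (5, 1, 1) − (-1, 8, 5) = (6, -7, -4), w · n = -95.
Since n ≠ 0 the lines are not parallel, and w · n = -95 ≠ 0 so they do not intersect; hence they are skew.
Distance = |w · n| / |n| = |-95| / √2870 ≈ 1.7733.

1.7733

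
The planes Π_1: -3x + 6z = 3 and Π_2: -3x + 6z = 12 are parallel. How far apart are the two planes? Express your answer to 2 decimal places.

Same normal n = (-3, 0, 6) with |n| = √45; distance = |3 − 12| / |n| = 9/√45 ≈ 1.34.

1.34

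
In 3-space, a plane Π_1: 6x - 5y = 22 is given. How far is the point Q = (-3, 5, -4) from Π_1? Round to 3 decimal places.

8.322

n·Q − d = (6)·(-3) + (-5)·(5) + (0)·(-4) − 22 = -65; |n| = √61.
Distance = |-65| / √61 = 65/√61 ≈ 8.322.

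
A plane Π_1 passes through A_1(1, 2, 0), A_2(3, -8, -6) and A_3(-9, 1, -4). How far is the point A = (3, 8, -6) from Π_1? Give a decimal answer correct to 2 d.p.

A_1A_2 = (2, -10, -6), A_1A_3 = (-10, -1, -4); a normal to Π_1 is A_1A_2 × A_1A_3 = (34, 68, -102).
Using A_1: Π_1 has equation 34x + 68y - 102z = 170.
n·A − d = (34)·(3) + (68)·(8) + (-102)·(-6) − 170 = 1088; |n| = √16184.
Distance = |1088| / √16184 = 1088/√16184 ≈ 8.55.

8.55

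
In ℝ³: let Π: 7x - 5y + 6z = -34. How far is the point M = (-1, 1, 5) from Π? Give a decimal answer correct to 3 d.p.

n·M − d = (7)·(-1) + (-5)·(1) + (6)·(5) − (-34) = 52; |n| = √110.
Distance = |52| / √110 = 52/√110 ≈ 4.958.

4.958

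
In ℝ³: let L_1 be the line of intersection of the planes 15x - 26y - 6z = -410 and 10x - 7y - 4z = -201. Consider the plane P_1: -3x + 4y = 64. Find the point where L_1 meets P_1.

Direction of L_1: (15, -26, -6) × (10, -7, -4) = (62, 0, 155).
A point on L_1: solving the two plane equations with x = -6 gives (-6, 7, 23).
Substitute r = (-6, 7, 23) + t(62, 0, 155) into the plane: 46 + (-186)t = 64, so t = -3/31.
Intersection: (-6, 7, 23) + (-3/31)·(62, 0, 155) = (-12, 7, 8).

(-12, 7, 8)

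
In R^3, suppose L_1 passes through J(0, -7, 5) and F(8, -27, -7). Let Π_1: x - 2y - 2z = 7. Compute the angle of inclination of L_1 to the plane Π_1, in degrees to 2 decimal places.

A direction vector for L_1 is F − J = (8, -20, -12).
sin θ = |n·v| / (|n||v|) = |72| / (√9 · √608) = 0.97333.
θ ≈ 76.74°.

76.74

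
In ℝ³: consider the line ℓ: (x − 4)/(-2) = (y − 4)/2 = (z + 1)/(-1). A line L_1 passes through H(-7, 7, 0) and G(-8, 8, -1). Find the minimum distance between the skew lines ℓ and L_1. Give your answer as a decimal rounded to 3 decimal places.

ℓ has direction (-2, 2, -1) through (4, 4, -1).
A direction vector for L_1 is G − H = (-1, 1, -1).
Common perpendicular direction n = (-2, 2, -1) × (-1, 1, -1) = (-1, -1, 0).
With w = (-7, 7, 0) − (4, 4, -1) = (-11, 3, 1), w · n = 8.
Distance = |w · n| / |n| = |8| / √2 ≈ 5.657.

5.657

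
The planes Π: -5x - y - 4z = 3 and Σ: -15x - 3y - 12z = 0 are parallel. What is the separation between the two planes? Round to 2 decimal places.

Rescale Σ by 1/3: -5x - y - 4z = 0. Then distance = |3 − 0| / √42 ≈ 0.46.

0.46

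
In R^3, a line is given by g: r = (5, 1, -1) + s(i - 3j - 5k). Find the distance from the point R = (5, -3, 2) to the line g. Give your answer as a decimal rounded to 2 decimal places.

Taking (5, 1, -1) on g with direction v = (1, -3, -5): w = R − (5, 1, -1) = (0, -4, 3), and w × v = (29, 3, 4).
Distance = |w × v| / |v| = √866 / √35 ≈ 4.97.

4.97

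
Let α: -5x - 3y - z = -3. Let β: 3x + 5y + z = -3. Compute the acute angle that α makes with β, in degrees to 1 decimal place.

27.7

cos θ = |n₁·n₂| / (|n₁||n₂|) = |-31| / (√35 · √35).
θ = arccos(0.88571) ≈ 27.7°.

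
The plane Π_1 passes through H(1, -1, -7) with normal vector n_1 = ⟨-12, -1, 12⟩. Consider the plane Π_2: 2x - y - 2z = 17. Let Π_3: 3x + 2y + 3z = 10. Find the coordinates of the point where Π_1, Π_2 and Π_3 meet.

(6, -1, -2)

Π_1: n_1·r = n_1·H gives -12x - y + 12z = -95.
Solving the 3×3 linear system -12x - y + 12z = -95, 2x - y - 2z = 17, 3x + 2y + 3z = 10 (e.g. by elimination or Cramer's rule, determinant = 84) gives (6, -1, -2).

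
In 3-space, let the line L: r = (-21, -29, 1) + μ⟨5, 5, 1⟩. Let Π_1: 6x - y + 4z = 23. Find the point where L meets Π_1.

Substitute r = (-21, -29, 1) + t(5, 5, 1) into the plane: -93 + 29t = 23, so t = 4.
Intersection: (-21, -29, 1) + 4·(5, 5, 1) = (-1, -9, 5).

(-1, -9, 5)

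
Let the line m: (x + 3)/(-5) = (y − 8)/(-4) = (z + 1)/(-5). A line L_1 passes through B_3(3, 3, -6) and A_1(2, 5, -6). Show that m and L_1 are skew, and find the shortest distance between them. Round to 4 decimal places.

5.8605

m has direction (-5, -4, -5) through (-3, 8, -1).
A direction vector for L_1 is A_1 − B_3 = (-1, 2, 0).
Common perpendicular direction n = (-5, -4, -5) × (-1, 2, 0) = (10, 5, -14).
With w = (3, 3, -6) − (-3, 8, -1) = (6, -5, -5), w · n = 105.
Since n ≠ 0 the lines are not parallel, and w · n = 105 ≠ 0 so they do not intersect; hence they are skew.
Distance = |w · n| / |n| = |105| / √321 ≈ 5.8605.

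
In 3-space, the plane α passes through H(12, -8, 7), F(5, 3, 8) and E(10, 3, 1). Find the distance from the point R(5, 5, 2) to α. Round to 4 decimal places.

HF = (-7, 11, 1), HE = (-2, 11, -6); a normal to α is HF × HE = (-77, -44, -55).
Using H: α has equation -77x - 44y - 55z = -957.
n·R − d = (-77)·(5) + (-44)·(5) + (-55)·(2) − (-957) = 242; |n| = √10890.
Distance = |242| / √10890 = 242/√10890 ≈ 2.3190.

2.3190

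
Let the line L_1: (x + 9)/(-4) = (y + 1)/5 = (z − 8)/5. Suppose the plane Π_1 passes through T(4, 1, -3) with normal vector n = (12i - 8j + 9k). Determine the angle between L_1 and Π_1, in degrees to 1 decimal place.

18.1

L_1 has direction (-4, 5, 5) through (-9, -1, 8).
Π_1: n·r = n·T gives 12x - 8y + 9z = 13.
sin θ = |n·v| / (|n||v|) = |-43| / (√289 · √66) = 0.31135.
θ ≈ 18.1°.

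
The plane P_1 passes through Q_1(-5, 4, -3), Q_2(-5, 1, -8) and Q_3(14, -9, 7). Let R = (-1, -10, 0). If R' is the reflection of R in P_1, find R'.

(9, 0, -6)

Q_1Q_2 = (0, -3, -5), Q_1Q_3 = (19, -13, 10); a normal to P_1 is Q_1Q_2 × Q_1Q_3 = (-95, -95, 57).
Using Q_1: P_1 has equation -95x - 95y + 57z = -76.
λ = (n·R − d)/|n|² = (1045 − (-76))/21299 = 1/19.
Reflection = R − 2λn = (-1, -10, 0) − (2/19)·(-95, -95, 57) = (9, 0, -6).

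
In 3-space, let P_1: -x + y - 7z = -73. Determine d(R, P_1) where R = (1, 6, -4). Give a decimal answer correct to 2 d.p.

n·R − d = (-1)·(1) + (1)·(6) + (-7)·(-4) − (-73) = 106; |n| = √51.
Distance = |106| / √51 = 106/√51 ≈ 14.84.

14.84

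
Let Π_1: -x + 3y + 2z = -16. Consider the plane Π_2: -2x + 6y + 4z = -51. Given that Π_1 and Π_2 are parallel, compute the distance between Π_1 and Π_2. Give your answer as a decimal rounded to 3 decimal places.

Rescale Π_2 by 1/2: -x + 3y + 2z = -51/2. Then distance = |-16 − (-51/2)| / √14 ≈ 2.539.

2.539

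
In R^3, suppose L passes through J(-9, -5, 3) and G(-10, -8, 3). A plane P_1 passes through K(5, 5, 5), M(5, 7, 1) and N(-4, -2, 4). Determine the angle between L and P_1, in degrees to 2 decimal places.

A direction vector for L is G − J = (-1, -3, 0).
KM = (0, 2, -4), KN = (-9, -7, -1); a normal to P_1 is KM × KN = (-30, 36, 18).
Using K: P_1 has equation -30x + 36y + 18z = 120.
sin θ = |n·v| / (|n||v|) = |-78| / (√2520 · √10) = 0.49135.
θ ≈ 29.43°.

29.43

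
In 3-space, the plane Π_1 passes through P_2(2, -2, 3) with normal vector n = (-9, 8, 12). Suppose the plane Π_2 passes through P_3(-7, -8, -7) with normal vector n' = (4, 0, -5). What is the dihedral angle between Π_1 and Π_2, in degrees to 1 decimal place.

Π_1: n·r = n·P_2 gives -9x + 8y + 12z = 2.
Π_2: n'·r = n'·P_3 gives 4x - 5z = 7.
cos θ = |n₁·n₂| / (|n₁||n₂|) = |-96| / (√289 · √41).
θ = arccos(0.88192) ≈ 28.1°.

28.1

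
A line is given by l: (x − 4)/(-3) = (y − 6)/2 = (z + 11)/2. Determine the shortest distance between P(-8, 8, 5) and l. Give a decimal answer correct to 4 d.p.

l has direction (-3, 2, 2) through (4, 6, -11).
Taking (4, 6, -11) on l with direction v = (-3, 2, 2): w = P − (4, 6, -11) = (-12, 2, 16), and w × v = (-28, -24, -18).
Distance = |w × v| / |v| = √1684 / √17 ≈ 9.9528.

9.9528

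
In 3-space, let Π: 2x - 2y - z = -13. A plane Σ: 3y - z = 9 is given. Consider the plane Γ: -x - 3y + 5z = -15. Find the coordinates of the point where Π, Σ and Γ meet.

Solving the 3×3 linear system 2x - 2y - z = -13, 3y - z = 9, -x - 3y + 5z = -15 (e.g. by elimination or Cramer's rule, determinant = 19) gives (-6, 2, -3).

(-6, 2, -3)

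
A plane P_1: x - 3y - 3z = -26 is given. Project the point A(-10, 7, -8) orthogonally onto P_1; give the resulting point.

(-11, 10, -5)

Foot = A − λn with λ = (n·A − d)/|n|² = (-7 − (-26))/19 = 1.
Foot = (-10, 7, -8) − 1·(1, -3, -3) = (-11, 10, -5).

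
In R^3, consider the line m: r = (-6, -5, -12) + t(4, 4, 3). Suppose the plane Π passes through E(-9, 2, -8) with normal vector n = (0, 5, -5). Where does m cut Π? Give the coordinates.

(6, 7, -3)

Π: n·r = n·E gives 5y - 5z = 50.
Substitute r = (-6, -5, -12) + t(4, 4, 3) into the plane: 35 + 5t = 50, so t = 3.
Intersection: (-6, -5, -12) + 3·(4, 4, 3) = (6, 7, -3).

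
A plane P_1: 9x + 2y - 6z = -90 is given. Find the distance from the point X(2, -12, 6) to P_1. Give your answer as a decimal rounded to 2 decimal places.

4.36

n·X − d = (9)·(2) + (2)·(-12) + (-6)·(6) − (-90) = 48; |n| = √121.
Distance = |48| / √121 = 48/√121 ≈ 4.36.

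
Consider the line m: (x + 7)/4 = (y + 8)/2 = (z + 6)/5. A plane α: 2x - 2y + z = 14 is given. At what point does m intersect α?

(1, -4, 4)

m has direction (4, 2, 5) through (-7, -8, -6).
Substitute r = (-7, -8, -6) + t(4, 2, 5) into the plane: -4 + 9t = 14, so t = 2.
Intersection: (-7, -8, -6) + 2·(4, 2, 5) = (1, -4, 4).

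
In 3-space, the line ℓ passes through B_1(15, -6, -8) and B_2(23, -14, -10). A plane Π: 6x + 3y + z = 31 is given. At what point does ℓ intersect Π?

(3, 6, -5)

A direction vector for ℓ is B_2 − B_1 = (8, -8, -2).
Substitute r = (15, -6, -8) + t(8, -8, -2) into the plane: 64 + 22t = 31, so t = -3/2.
Intersection: (15, -6, -8) + (-3/2)·(8, -8, -2) = (3, 6, -5).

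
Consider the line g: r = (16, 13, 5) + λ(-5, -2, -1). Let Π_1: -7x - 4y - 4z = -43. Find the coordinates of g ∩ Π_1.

Substitute r = (16, 13, 5) + t(-5, -2, -1) into the plane: -184 + 47t = -43, so t = 3.
Intersection: (16, 13, 5) + 3·(-5, -2, -1) = (1, 7, 2).

(1, 7, 2)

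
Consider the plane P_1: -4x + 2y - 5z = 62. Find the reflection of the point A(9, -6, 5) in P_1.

(-15, 6, -25)

λ = (n·A − d)/|n|² = (-73 − 62)/45 = -3.
Reflection = A − 2λn = (9, -6, 5) − (-6)·(-4, 2, -5) = (-15, 6, -25).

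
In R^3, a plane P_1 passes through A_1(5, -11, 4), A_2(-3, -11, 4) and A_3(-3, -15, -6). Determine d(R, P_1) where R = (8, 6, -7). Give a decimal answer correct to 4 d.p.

A_1A_2 = (-8, 0, 0), A_1A_3 = (-8, -4, -10); a normal to P_1 is A_1A_2 × A_1A_3 = (0, -80, 32).
Using A_1: P_1 has equation -80y + 32z = 1008.
n·R − d = (0)·(8) + (-80)·(6) + (32)·(-7) − 1008 = -1712; |n| = √7424.
Distance = |-1712| / √7424 = 1712/√7424 ≈ 19.8694.

19.8694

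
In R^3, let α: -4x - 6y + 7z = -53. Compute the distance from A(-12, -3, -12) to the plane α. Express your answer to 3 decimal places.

3.483

n·A − d = (-4)·(-12) + (-6)·(-3) + (7)·(-12) − (-53) = 35; |n| = √101.
Distance = |35| / √101 = 35/√101 ≈ 3.483.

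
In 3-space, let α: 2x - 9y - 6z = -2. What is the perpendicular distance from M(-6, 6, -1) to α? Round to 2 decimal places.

n·M − d = (2)·(-6) + (-9)·(6) + (-6)·(-1) − (-2) = -58; |n| = √121.
Distance = |-58| / √121 = 58/√121 ≈ 5.27.

5.27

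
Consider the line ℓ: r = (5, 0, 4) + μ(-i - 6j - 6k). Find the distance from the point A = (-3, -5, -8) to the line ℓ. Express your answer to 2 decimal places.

Taking (5, 0, 4) on ℓ with direction v = (-1, -6, -6): w = A − (5, 0, 4) = (-8, -5, -12), and w × v = (-42, -36, 43).
Distance = |w × v| / |v| = √4909 / √73 ≈ 8.20.

8.20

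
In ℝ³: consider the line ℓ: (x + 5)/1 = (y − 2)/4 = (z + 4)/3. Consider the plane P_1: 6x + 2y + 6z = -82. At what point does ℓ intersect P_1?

(-6, -2, -7)

ℓ has direction (1, 4, 3) through (-5, 2, -4).
Substitute r = (-5, 2, -4) + t(1, 4, 3) into the plane: -50 + 32t = -82, so t = -1.
Intersection: (-5, 2, -4) + (-1)·(1, 4, 3) = (-6, -2, -7).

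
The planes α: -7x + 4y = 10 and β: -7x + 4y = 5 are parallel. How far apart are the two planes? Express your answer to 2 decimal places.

0.62

Same normal n = (-7, 4, 0) with |n| = √65; distance = |10 − 5| / |n| = 5/√65 ≈ 0.62.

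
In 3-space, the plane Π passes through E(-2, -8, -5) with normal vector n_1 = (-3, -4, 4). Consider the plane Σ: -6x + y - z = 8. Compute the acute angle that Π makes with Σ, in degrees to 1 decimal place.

Π: n_1·r = n_1·E gives -3x - 4y + 4z = 18.
cos θ = |n₁·n₂| / (|n₁||n₂|) = |10| / (√41 · √38).
θ = arccos(0.25335) ≈ 75.3°.

75.3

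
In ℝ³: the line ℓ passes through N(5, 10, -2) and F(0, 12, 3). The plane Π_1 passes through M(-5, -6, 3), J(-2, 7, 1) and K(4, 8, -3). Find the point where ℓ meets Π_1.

A direction vector for ℓ is F − N = (-5, 2, 5).
MJ = (3, 13, -2), MK = (9, 14, -6); a normal to Π_1 is MJ × MK = (-50, 0, -75).
Using M: Π_1 has equation -50x - 75z = 25.
Substitute r = (5, 10, -2) + t(-5, 2, 5) into the plane: -100 + (-125)t = 25, so t = -1.
Intersection: (5, 10, -2) + (-1)·(-5, 2, 5) = (10, 8, -7).

(10, 8, -7)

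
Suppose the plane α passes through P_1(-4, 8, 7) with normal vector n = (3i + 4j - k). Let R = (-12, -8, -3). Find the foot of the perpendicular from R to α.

α: n·r = n·P_1 gives 3x + 4y - z = 13.
Foot = R − λn with λ = (n·R − d)/|n|² = (-65 − 13)/26 = -3.
Foot = (-12, -8, -3) − (-3)·(3, 4, -1) = (-3, 4, -6).

(-3, 4, -6)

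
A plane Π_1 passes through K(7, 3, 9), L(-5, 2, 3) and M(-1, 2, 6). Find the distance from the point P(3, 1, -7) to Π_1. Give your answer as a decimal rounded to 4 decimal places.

KL = (-12, -1, -6), KM = (-8, -1, -3); a normal to Π_1 is KL × KM = (-3, 12, 4).
Using K: Π_1 has equation -3x + 12y + 4z = 51.
n·P − d = (-3)·(3) + (12)·(1) + (4)·(-7) − 51 = -76; |n| = √169.
Distance = |-76| / √169 = 76/√169 ≈ 5.8462.

5.8462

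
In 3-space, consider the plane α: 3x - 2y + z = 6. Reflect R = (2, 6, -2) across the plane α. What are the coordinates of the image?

(8, 2, 0)

λ = (n·R − d)/|n|² = (-8 − 6)/14 = -1.
Reflection = R − 2λn = (2, 6, -2) − (-2)·(3, -2, 1) = (8, 2, 0).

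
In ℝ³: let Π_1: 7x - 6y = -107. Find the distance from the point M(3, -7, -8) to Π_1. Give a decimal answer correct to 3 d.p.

18.439

n·M − d = (7)·(3) + (-6)·(-7) + (0)·(-8) − (-107) = 170; |n| = √85.
Distance = |170| / √85 = 170/√85 ≈ 18.439.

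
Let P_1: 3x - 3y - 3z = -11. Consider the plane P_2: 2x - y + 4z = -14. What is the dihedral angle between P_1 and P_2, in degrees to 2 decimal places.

cos θ = |n₁·n₂| / (|n₁||n₂|) = |-3| / (√27 · √21).
θ = arccos(0.12599) ≈ 82.76°.

82.76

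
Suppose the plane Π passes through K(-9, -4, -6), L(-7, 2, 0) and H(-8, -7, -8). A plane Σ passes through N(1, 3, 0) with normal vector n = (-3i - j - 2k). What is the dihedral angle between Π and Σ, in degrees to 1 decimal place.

86.3

KL = (2, 6, 6), KH = (1, -3, -2); a normal to Π is KL × KH = (6, 10, -12).
Using K: Π has equation 6x + 10y - 12z = -22.
Σ: n·r = n·N gives -3x - y - 2z = -6.
cos θ = |n₁·n₂| / (|n₁||n₂|) = |-4| / (√280 · √14).
θ = arccos(0.06389) ≈ 86.3°.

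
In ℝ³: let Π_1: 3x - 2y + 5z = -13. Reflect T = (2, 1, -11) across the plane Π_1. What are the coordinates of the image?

λ = (n·T − d)/|n|² = (-51 − (-13))/38 = -1.
Reflection = T − 2λn = (2, 1, -11) − (-2)·(3, -2, 5) = (8, -3, -1).

(8, -3, -1)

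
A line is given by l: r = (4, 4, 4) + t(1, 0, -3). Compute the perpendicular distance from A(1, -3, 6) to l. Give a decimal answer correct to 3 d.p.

Taking (4, 4, 4) on l with direction v = (1, 0, -3): w = A − (4, 4, 4) = (-3, -7, 2), and w × v = (21, -7, 7).
Distance = |w × v| / |v| = √539 / √10 ≈ 7.342.

7.342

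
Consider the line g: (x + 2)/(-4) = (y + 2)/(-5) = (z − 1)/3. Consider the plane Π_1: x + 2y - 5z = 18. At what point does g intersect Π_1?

g has direction (-4, -5, 3) through (-2, -2, 1).
Substitute r = (-2, -2, 1) + t(-4, -5, 3) into the plane: -11 + (-29)t = 18, so t = -1.
Intersection: (-2, -2, 1) + (-1)·(-4, -5, 3) = (2, 3, -2).

(2, 3, -2)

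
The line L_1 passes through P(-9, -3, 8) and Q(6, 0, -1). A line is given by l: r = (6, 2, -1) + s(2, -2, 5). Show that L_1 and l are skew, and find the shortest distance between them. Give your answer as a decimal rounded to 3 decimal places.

A direction vector for L_1 is Q − P = (15, 3, -9).
Common perpendicular direction n = (15, 3, -9) × (2, -2, 5) = (-3, -93, -36).
With w = (6, 2, -1) − (-9, -3, 8) = (15, 5, -9), w · n = -186.
Since n ≠ 0 the lines are not parallel, and w · n = -186 ≠ 0 so they do not intersect; hence they are skew.
Distance = |w · n| / |n| = |-186| / √9954 ≈ 1.864.

1.864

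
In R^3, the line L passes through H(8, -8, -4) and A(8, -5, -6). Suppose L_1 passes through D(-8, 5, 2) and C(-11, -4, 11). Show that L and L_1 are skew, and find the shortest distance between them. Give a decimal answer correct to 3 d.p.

A direction vector for L is A − H = (0, 3, -2).
A direction vector for L_1 is C − D = (-3, -9, 9).
Common perpendicular direction n = (0, 3, -2) × (-3, -9, 9) = (9, 6, 9).
With w = (-8, 5, 2) − (8, -8, -4) = (-16, 13, 6), w · n = -12.
Since n ≠ 0 the lines are not parallel, and w · n = -12 ≠ 0 so they do not intersect; hence they are skew.
Distance = |w · n| / |n| = |-12| / √198 ≈ 0.853.

0.853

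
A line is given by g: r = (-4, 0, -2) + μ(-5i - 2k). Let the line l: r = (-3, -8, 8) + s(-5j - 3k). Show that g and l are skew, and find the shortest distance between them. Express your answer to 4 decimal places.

11.6799

Common perpendicular direction n = (-5, 0, -2) × (0, -5, -3) = (-10, -15, 25).
With w = (-3, -8, 8) − (-4, 0, -2) = (1, -8, 10), w · n = 360.
Since n ≠ 0 the lines are not parallel, and w · n = 360 ≠ 0 so they do not intersect; hence they are skew.
Distance = |w · n| / |n| = |360| / √950 ≈ 11.6799.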